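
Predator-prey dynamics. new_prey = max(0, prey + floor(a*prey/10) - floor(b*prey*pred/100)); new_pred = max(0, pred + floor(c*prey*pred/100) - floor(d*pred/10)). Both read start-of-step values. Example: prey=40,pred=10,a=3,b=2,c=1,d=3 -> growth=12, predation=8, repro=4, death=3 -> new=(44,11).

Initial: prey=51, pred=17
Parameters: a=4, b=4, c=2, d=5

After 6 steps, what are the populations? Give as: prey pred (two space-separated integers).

Answer: 1 3

Derivation:
Step 1: prey: 51+20-34=37; pred: 17+17-8=26
Step 2: prey: 37+14-38=13; pred: 26+19-13=32
Step 3: prey: 13+5-16=2; pred: 32+8-16=24
Step 4: prey: 2+0-1=1; pred: 24+0-12=12
Step 5: prey: 1+0-0=1; pred: 12+0-6=6
Step 6: prey: 1+0-0=1; pred: 6+0-3=3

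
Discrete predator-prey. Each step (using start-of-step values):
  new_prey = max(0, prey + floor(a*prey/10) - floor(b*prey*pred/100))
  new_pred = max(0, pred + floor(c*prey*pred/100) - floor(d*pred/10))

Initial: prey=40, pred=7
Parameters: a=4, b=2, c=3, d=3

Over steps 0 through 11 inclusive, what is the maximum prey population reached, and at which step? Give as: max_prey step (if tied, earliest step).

Answer: 58 2

Derivation:
Step 1: prey: 40+16-5=51; pred: 7+8-2=13
Step 2: prey: 51+20-13=58; pred: 13+19-3=29
Step 3: prey: 58+23-33=48; pred: 29+50-8=71
Step 4: prey: 48+19-68=0; pred: 71+102-21=152
Step 5: prey: 0+0-0=0; pred: 152+0-45=107
Step 6: prey: 0+0-0=0; pred: 107+0-32=75
Step 7: prey: 0+0-0=0; pred: 75+0-22=53
Step 8: prey: 0+0-0=0; pred: 53+0-15=38
Step 9: prey: 0+0-0=0; pred: 38+0-11=27
Step 10: prey: 0+0-0=0; pred: 27+0-8=19
Step 11: prey: 0+0-0=0; pred: 19+0-5=14
Max prey = 58 at step 2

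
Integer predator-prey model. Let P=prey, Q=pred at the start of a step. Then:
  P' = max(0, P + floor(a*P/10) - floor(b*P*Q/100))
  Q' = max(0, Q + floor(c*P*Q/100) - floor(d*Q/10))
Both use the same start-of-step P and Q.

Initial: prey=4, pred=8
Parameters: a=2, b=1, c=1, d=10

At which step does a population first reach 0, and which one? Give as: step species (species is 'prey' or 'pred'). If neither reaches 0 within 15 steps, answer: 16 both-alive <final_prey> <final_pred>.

Answer: 1 pred

Derivation:
Step 1: prey: 4+0-0=4; pred: 8+0-8=0
First extinction: pred at step 1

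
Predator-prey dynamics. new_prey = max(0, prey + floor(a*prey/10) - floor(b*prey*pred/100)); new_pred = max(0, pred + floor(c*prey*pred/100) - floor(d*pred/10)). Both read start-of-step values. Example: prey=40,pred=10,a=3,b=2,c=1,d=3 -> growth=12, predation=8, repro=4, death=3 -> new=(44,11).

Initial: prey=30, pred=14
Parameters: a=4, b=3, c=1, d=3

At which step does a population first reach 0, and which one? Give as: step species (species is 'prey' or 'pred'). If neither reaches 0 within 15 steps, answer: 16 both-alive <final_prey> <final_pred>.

Step 1: prey: 30+12-12=30; pred: 14+4-4=14
Steps 2-15: state stable at prey=30, pred=14 (no change)
No extinction within 15 steps

Answer: 16 both-alive 30 14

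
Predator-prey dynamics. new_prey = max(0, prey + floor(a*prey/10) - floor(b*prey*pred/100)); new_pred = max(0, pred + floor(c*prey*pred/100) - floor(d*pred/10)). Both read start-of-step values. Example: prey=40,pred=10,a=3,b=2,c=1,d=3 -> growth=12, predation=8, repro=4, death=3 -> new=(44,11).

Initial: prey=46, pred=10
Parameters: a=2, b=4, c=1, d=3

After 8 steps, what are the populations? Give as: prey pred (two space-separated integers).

Step 1: prey: 46+9-18=37; pred: 10+4-3=11
Step 2: prey: 37+7-16=28; pred: 11+4-3=12
Step 3: prey: 28+5-13=20; pred: 12+3-3=12
Step 4: prey: 20+4-9=15; pred: 12+2-3=11
Step 5: prey: 15+3-6=12; pred: 11+1-3=9
Step 6: prey: 12+2-4=10; pred: 9+1-2=8
Step 7: prey: 10+2-3=9; pred: 8+0-2=6
Step 8: prey: 9+1-2=8; pred: 6+0-1=5

Answer: 8 5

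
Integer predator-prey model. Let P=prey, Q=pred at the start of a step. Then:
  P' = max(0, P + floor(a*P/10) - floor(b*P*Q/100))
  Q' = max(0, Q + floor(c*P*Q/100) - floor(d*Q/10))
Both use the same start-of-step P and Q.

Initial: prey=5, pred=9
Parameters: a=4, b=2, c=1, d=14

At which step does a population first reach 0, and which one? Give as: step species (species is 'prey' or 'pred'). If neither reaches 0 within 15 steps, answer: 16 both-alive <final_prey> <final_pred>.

Answer: 1 pred

Derivation:
Step 1: prey: 5+2-0=7; pred: 9+0-12=0
First extinction: pred at step 1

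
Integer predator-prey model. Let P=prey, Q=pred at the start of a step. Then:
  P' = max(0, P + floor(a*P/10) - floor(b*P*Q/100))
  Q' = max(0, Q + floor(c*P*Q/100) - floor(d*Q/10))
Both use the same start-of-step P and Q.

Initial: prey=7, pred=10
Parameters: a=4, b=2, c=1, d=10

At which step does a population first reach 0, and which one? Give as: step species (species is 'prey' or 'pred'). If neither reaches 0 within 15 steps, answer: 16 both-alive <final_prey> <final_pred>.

Step 1: prey: 7+2-1=8; pred: 10+0-10=0
First extinction: pred at step 1

Answer: 1 pred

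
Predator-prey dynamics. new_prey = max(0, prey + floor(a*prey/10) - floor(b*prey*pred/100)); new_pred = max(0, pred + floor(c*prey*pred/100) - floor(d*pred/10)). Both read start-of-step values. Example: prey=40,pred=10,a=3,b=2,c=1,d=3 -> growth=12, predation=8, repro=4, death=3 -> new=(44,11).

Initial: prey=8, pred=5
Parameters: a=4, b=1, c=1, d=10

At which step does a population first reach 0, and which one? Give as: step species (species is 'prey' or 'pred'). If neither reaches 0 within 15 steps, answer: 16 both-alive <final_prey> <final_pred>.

Step 1: prey: 8+3-0=11; pred: 5+0-5=0
First extinction: pred at step 1

Answer: 1 pred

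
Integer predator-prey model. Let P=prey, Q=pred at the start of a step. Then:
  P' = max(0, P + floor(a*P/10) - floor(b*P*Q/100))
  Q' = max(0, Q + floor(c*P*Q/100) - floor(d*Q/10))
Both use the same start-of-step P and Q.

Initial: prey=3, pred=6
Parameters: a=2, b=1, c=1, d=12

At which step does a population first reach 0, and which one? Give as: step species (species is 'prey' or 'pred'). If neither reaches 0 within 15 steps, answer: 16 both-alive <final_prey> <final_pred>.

Answer: 1 pred

Derivation:
Step 1: prey: 3+0-0=3; pred: 6+0-7=0
First extinction: pred at step 1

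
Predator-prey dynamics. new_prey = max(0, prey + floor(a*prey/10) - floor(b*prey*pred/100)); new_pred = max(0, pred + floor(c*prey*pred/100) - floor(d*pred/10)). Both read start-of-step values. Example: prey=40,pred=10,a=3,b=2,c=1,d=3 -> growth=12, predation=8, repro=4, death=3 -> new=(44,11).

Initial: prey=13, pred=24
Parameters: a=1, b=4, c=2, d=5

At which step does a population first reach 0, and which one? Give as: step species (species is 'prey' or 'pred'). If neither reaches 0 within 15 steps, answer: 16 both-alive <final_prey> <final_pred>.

Answer: 16 both-alive 1 1

Derivation:
Step 1: prey: 13+1-12=2; pred: 24+6-12=18
Step 2: prey: 2+0-1=1; pred: 18+0-9=9
Step 3: prey: 1+0-0=1; pred: 9+0-4=5
Step 4: prey: 1+0-0=1; pred: 5+0-2=3
Step 5: prey: 1+0-0=1; pred: 3+0-1=2
Step 6: prey: 1+0-0=1; pred: 2+0-1=1
Step 7: prey: 1+0-0=1; pred: 1+0-0=1
Steps 8-15: state stable at prey=1, pred=1 (no change)
No extinction within 15 steps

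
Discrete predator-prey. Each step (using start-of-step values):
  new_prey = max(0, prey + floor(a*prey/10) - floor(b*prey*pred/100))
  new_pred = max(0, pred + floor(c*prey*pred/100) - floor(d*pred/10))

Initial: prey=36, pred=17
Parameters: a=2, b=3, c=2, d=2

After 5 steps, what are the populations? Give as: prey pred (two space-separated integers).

Answer: 0 24

Derivation:
Step 1: prey: 36+7-18=25; pred: 17+12-3=26
Step 2: prey: 25+5-19=11; pred: 26+13-5=34
Step 3: prey: 11+2-11=2; pred: 34+7-6=35
Step 4: prey: 2+0-2=0; pred: 35+1-7=29
Step 5: prey: 0+0-0=0; pred: 29+0-5=24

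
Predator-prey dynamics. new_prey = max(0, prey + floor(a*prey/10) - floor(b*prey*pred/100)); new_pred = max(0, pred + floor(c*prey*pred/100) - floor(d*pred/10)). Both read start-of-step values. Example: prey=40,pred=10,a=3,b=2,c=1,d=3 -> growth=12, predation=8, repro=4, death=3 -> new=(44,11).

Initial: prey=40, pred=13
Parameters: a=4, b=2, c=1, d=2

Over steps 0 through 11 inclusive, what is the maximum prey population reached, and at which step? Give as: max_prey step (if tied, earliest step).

Answer: 50 2

Derivation:
Step 1: prey: 40+16-10=46; pred: 13+5-2=16
Step 2: prey: 46+18-14=50; pred: 16+7-3=20
Step 3: prey: 50+20-20=50; pred: 20+10-4=26
Step 4: prey: 50+20-26=44; pred: 26+13-5=34
Step 5: prey: 44+17-29=32; pred: 34+14-6=42
Step 6: prey: 32+12-26=18; pred: 42+13-8=47
Step 7: prey: 18+7-16=9; pred: 47+8-9=46
Step 8: prey: 9+3-8=4; pred: 46+4-9=41
Step 9: prey: 4+1-3=2; pred: 41+1-8=34
Step 10: prey: 2+0-1=1; pred: 34+0-6=28
Step 11: prey: 1+0-0=1; pred: 28+0-5=23
Max prey = 50 at step 2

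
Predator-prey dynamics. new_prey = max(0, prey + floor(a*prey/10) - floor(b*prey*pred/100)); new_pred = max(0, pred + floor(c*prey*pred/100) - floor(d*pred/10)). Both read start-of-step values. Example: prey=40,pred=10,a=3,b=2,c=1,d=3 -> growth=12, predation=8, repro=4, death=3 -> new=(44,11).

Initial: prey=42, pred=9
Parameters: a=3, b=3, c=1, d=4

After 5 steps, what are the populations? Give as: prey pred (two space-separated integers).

Answer: 47 10

Derivation:
Step 1: prey: 42+12-11=43; pred: 9+3-3=9
Step 2: prey: 43+12-11=44; pred: 9+3-3=9
Step 3: prey: 44+13-11=46; pred: 9+3-3=9
Step 4: prey: 46+13-12=47; pred: 9+4-3=10
Step 5: prey: 47+14-14=47; pred: 10+4-4=10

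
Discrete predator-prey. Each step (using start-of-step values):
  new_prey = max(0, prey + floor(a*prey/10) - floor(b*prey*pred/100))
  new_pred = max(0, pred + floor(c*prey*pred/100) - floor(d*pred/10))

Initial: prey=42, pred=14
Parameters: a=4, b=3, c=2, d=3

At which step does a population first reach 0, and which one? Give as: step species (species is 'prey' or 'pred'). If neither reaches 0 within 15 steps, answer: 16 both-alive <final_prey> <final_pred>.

Step 1: prey: 42+16-17=41; pred: 14+11-4=21
Step 2: prey: 41+16-25=32; pred: 21+17-6=32
Step 3: prey: 32+12-30=14; pred: 32+20-9=43
Step 4: prey: 14+5-18=1; pred: 43+12-12=43
Step 5: prey: 1+0-1=0; pred: 43+0-12=31
First extinction: prey at step 5

Answer: 5 prey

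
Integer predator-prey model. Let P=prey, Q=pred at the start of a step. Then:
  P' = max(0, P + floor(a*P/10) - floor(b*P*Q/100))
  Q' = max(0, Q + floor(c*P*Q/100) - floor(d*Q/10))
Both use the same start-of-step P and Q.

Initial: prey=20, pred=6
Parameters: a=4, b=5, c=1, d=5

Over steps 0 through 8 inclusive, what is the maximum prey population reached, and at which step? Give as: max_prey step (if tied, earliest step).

Step 1: prey: 20+8-6=22; pred: 6+1-3=4
Step 2: prey: 22+8-4=26; pred: 4+0-2=2
Step 3: prey: 26+10-2=34; pred: 2+0-1=1
Step 4: prey: 34+13-1=46; pred: 1+0-0=1
Step 5: prey: 46+18-2=62; pred: 1+0-0=1
Step 6: prey: 62+24-3=83; pred: 1+0-0=1
Step 7: prey: 83+33-4=112; pred: 1+0-0=1
Step 8: prey: 112+44-5=151; pred: 1+1-0=2
Max prey = 151 at step 8

Answer: 151 8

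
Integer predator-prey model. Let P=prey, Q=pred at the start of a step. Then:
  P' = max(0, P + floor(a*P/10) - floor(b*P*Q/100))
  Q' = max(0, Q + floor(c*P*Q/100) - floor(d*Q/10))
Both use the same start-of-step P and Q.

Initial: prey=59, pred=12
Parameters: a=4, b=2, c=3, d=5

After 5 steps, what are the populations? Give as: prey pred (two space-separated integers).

Step 1: prey: 59+23-14=68; pred: 12+21-6=27
Step 2: prey: 68+27-36=59; pred: 27+55-13=69
Step 3: prey: 59+23-81=1; pred: 69+122-34=157
Step 4: prey: 1+0-3=0; pred: 157+4-78=83
Step 5: prey: 0+0-0=0; pred: 83+0-41=42

Answer: 0 42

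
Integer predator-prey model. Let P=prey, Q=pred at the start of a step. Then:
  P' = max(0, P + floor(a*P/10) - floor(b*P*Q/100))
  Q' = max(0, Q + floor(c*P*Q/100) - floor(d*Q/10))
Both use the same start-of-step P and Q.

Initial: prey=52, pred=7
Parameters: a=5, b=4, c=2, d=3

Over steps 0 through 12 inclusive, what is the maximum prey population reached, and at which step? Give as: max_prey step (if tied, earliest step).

Answer: 66 2

Derivation:
Step 1: prey: 52+26-14=64; pred: 7+7-2=12
Step 2: prey: 64+32-30=66; pred: 12+15-3=24
Step 3: prey: 66+33-63=36; pred: 24+31-7=48
Step 4: prey: 36+18-69=0; pred: 48+34-14=68
Step 5: prey: 0+0-0=0; pred: 68+0-20=48
Step 6: prey: 0+0-0=0; pred: 48+0-14=34
Step 7: prey: 0+0-0=0; pred: 34+0-10=24
Step 8: prey: 0+0-0=0; pred: 24+0-7=17
Step 9: prey: 0+0-0=0; pred: 17+0-5=12
Step 10: prey: 0+0-0=0; pred: 12+0-3=9
Step 11: prey: 0+0-0=0; pred: 9+0-2=7
Step 12: prey: 0+0-0=0; pred: 7+0-2=5
Max prey = 66 at step 2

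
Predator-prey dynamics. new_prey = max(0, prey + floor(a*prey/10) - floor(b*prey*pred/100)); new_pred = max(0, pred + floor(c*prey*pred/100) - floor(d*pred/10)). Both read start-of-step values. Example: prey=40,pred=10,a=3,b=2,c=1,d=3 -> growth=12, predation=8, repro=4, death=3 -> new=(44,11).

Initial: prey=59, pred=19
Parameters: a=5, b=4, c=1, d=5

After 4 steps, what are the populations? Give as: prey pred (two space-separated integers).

Step 1: prey: 59+29-44=44; pred: 19+11-9=21
Step 2: prey: 44+22-36=30; pred: 21+9-10=20
Step 3: prey: 30+15-24=21; pred: 20+6-10=16
Step 4: prey: 21+10-13=18; pred: 16+3-8=11

Answer: 18 11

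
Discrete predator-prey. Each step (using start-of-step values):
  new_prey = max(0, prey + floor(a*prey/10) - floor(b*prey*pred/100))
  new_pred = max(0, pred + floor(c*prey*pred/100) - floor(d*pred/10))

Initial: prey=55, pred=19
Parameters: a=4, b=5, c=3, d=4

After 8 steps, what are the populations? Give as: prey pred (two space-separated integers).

Answer: 0 3

Derivation:
Step 1: prey: 55+22-52=25; pred: 19+31-7=43
Step 2: prey: 25+10-53=0; pred: 43+32-17=58
Step 3: prey: 0+0-0=0; pred: 58+0-23=35
Step 4: prey: 0+0-0=0; pred: 35+0-14=21
Step 5: prey: 0+0-0=0; pred: 21+0-8=13
Step 6: prey: 0+0-0=0; pred: 13+0-5=8
Step 7: prey: 0+0-0=0; pred: 8+0-3=5
Step 8: prey: 0+0-0=0; pred: 5+0-2=3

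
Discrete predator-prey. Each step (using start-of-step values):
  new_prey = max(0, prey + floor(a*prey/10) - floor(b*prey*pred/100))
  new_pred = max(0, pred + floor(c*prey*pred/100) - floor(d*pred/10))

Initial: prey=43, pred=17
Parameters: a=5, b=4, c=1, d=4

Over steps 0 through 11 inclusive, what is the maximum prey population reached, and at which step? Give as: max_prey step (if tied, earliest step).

Answer: 81 11

Derivation:
Step 1: prey: 43+21-29=35; pred: 17+7-6=18
Step 2: prey: 35+17-25=27; pred: 18+6-7=17
Step 3: prey: 27+13-18=22; pred: 17+4-6=15
Step 4: prey: 22+11-13=20; pred: 15+3-6=12
Step 5: prey: 20+10-9=21; pred: 12+2-4=10
Step 6: prey: 21+10-8=23; pred: 10+2-4=8
Step 7: prey: 23+11-7=27; pred: 8+1-3=6
Step 8: prey: 27+13-6=34; pred: 6+1-2=5
Step 9: prey: 34+17-6=45; pred: 5+1-2=4
Step 10: prey: 45+22-7=60; pred: 4+1-1=4
Step 11: prey: 60+30-9=81; pred: 4+2-1=5
Max prey = 81 at step 11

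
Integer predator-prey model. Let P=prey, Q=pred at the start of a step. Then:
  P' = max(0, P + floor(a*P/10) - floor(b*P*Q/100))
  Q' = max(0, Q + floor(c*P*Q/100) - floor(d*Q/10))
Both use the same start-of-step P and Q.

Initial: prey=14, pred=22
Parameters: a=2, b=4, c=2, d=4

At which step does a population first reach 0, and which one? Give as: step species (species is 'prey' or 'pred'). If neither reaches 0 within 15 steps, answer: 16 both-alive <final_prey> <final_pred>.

Step 1: prey: 14+2-12=4; pred: 22+6-8=20
Step 2: prey: 4+0-3=1; pred: 20+1-8=13
Step 3: prey: 1+0-0=1; pred: 13+0-5=8
Step 4: prey: 1+0-0=1; pred: 8+0-3=5
Step 5: prey: 1+0-0=1; pred: 5+0-2=3
Step 6: prey: 1+0-0=1; pred: 3+0-1=2
Step 7: prey: 1+0-0=1; pred: 2+0-0=2
Steps 8-15: state stable at prey=1, pred=2 (no change)
No extinction within 15 steps

Answer: 16 both-alive 1 2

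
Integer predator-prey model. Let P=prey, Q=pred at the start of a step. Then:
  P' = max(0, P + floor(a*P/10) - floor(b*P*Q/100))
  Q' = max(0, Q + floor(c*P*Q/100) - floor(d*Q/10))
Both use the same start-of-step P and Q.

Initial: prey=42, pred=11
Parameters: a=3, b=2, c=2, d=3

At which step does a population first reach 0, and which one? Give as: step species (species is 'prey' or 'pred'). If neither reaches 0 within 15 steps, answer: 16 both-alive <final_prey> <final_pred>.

Step 1: prey: 42+12-9=45; pred: 11+9-3=17
Step 2: prey: 45+13-15=43; pred: 17+15-5=27
Step 3: prey: 43+12-23=32; pred: 27+23-8=42
Step 4: prey: 32+9-26=15; pred: 42+26-12=56
Step 5: prey: 15+4-16=3; pred: 56+16-16=56
Step 6: prey: 3+0-3=0; pred: 56+3-16=43
First extinction: prey at step 6

Answer: 6 prey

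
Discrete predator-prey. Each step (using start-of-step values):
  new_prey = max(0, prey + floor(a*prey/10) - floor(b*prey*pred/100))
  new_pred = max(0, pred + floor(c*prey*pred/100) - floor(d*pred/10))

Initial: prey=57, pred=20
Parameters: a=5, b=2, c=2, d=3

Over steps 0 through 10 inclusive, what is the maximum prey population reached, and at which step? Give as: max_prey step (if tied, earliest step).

Step 1: prey: 57+28-22=63; pred: 20+22-6=36
Step 2: prey: 63+31-45=49; pred: 36+45-10=71
Step 3: prey: 49+24-69=4; pred: 71+69-21=119
Step 4: prey: 4+2-9=0; pred: 119+9-35=93
Step 5: prey: 0+0-0=0; pred: 93+0-27=66
Step 6: prey: 0+0-0=0; pred: 66+0-19=47
Step 7: prey: 0+0-0=0; pred: 47+0-14=33
Step 8: prey: 0+0-0=0; pred: 33+0-9=24
Step 9: prey: 0+0-0=0; pred: 24+0-7=17
Step 10: prey: 0+0-0=0; pred: 17+0-5=12
Max prey = 63 at step 1

Answer: 63 1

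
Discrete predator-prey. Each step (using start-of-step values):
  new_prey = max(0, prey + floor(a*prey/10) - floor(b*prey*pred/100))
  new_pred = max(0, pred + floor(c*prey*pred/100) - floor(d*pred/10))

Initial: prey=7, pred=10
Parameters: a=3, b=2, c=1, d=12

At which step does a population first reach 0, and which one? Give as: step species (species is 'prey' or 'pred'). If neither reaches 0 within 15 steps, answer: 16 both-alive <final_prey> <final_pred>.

Answer: 1 pred

Derivation:
Step 1: prey: 7+2-1=8; pred: 10+0-12=0
First extinction: pred at step 1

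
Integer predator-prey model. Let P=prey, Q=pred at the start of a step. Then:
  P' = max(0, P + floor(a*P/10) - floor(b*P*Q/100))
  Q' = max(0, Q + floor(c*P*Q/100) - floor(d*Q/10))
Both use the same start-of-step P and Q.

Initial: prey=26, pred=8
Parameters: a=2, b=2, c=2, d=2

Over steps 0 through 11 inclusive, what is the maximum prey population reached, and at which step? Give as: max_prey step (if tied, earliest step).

Step 1: prey: 26+5-4=27; pred: 8+4-1=11
Step 2: prey: 27+5-5=27; pred: 11+5-2=14
Step 3: prey: 27+5-7=25; pred: 14+7-2=19
Step 4: prey: 25+5-9=21; pred: 19+9-3=25
Step 5: prey: 21+4-10=15; pred: 25+10-5=30
Step 6: prey: 15+3-9=9; pred: 30+9-6=33
Step 7: prey: 9+1-5=5; pred: 33+5-6=32
Step 8: prey: 5+1-3=3; pred: 32+3-6=29
Step 9: prey: 3+0-1=2; pred: 29+1-5=25
Step 10: prey: 2+0-1=1; pred: 25+1-5=21
Step 11: prey: 1+0-0=1; pred: 21+0-4=17
Max prey = 27 at step 1

Answer: 27 1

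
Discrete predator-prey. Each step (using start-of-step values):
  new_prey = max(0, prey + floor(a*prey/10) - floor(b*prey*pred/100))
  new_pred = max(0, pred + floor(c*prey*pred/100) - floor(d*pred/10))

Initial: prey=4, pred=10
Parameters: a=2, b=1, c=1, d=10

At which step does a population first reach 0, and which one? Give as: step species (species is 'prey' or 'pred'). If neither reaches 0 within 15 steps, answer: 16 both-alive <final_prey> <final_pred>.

Answer: 1 pred

Derivation:
Step 1: prey: 4+0-0=4; pred: 10+0-10=0
First extinction: pred at step 1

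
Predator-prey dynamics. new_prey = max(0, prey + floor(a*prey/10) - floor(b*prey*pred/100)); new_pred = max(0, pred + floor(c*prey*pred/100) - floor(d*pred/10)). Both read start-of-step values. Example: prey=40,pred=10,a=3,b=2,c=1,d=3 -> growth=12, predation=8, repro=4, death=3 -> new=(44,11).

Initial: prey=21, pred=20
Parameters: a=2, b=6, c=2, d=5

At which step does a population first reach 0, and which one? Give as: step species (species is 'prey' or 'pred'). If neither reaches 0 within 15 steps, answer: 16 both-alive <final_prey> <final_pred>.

Answer: 1 prey

Derivation:
Step 1: prey: 21+4-25=0; pred: 20+8-10=18
First extinction: prey at step 1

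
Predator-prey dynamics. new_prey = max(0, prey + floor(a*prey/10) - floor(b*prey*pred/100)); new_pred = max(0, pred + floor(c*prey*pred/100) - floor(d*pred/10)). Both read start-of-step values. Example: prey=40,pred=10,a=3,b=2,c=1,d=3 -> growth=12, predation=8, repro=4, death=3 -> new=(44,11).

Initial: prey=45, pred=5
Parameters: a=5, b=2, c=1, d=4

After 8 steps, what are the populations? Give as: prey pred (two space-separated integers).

Step 1: prey: 45+22-4=63; pred: 5+2-2=5
Step 2: prey: 63+31-6=88; pred: 5+3-2=6
Step 3: prey: 88+44-10=122; pred: 6+5-2=9
Step 4: prey: 122+61-21=162; pred: 9+10-3=16
Step 5: prey: 162+81-51=192; pred: 16+25-6=35
Step 6: prey: 192+96-134=154; pred: 35+67-14=88
Step 7: prey: 154+77-271=0; pred: 88+135-35=188
Step 8: prey: 0+0-0=0; pred: 188+0-75=113

Answer: 0 113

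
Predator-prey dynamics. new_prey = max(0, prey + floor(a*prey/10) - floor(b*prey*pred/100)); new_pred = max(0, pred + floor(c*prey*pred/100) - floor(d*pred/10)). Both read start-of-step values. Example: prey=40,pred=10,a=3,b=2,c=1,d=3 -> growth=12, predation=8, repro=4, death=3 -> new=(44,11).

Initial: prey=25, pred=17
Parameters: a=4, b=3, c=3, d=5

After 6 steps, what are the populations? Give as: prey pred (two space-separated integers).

Step 1: prey: 25+10-12=23; pred: 17+12-8=21
Step 2: prey: 23+9-14=18; pred: 21+14-10=25
Step 3: prey: 18+7-13=12; pred: 25+13-12=26
Step 4: prey: 12+4-9=7; pred: 26+9-13=22
Step 5: prey: 7+2-4=5; pred: 22+4-11=15
Step 6: prey: 5+2-2=5; pred: 15+2-7=10

Answer: 5 10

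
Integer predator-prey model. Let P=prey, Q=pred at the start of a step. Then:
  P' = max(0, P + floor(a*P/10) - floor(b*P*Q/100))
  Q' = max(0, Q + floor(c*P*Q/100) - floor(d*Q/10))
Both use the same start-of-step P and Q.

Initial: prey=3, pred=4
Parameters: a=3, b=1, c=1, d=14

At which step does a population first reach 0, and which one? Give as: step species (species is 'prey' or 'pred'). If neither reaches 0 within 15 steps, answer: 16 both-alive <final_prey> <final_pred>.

Step 1: prey: 3+0-0=3; pred: 4+0-5=0
First extinction: pred at step 1

Answer: 1 pred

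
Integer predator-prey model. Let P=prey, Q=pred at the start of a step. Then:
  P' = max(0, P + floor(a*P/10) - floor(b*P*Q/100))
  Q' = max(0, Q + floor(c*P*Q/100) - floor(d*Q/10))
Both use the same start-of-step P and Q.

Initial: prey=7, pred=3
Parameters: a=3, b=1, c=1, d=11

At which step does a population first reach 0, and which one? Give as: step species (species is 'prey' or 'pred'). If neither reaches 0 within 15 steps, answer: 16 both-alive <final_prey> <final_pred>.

Step 1: prey: 7+2-0=9; pred: 3+0-3=0
First extinction: pred at step 1

Answer: 1 pred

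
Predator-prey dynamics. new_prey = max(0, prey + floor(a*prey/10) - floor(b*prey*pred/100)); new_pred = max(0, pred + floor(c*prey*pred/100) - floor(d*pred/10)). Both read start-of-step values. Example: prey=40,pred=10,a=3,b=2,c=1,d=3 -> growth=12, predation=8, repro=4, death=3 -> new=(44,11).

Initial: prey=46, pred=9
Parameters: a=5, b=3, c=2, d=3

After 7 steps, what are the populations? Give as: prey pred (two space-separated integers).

Answer: 0 28

Derivation:
Step 1: prey: 46+23-12=57; pred: 9+8-2=15
Step 2: prey: 57+28-25=60; pred: 15+17-4=28
Step 3: prey: 60+30-50=40; pred: 28+33-8=53
Step 4: prey: 40+20-63=0; pred: 53+42-15=80
Step 5: prey: 0+0-0=0; pred: 80+0-24=56
Step 6: prey: 0+0-0=0; pred: 56+0-16=40
Step 7: prey: 0+0-0=0; pred: 40+0-12=28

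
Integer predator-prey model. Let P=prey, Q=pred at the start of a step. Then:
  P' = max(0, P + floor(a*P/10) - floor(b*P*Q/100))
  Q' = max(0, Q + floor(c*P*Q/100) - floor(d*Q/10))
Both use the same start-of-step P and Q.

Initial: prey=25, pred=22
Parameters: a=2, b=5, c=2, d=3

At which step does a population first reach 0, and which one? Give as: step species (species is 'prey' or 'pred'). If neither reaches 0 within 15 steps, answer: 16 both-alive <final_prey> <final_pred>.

Answer: 2 prey

Derivation:
Step 1: prey: 25+5-27=3; pred: 22+11-6=27
Step 2: prey: 3+0-4=0; pred: 27+1-8=20
First extinction: prey at step 2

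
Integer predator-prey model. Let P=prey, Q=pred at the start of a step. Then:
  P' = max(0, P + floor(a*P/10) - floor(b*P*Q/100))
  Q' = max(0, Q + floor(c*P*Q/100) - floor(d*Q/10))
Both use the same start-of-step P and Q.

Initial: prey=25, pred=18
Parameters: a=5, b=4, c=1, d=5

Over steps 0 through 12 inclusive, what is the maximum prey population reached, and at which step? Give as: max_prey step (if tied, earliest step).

Answer: 181 11

Derivation:
Step 1: prey: 25+12-18=19; pred: 18+4-9=13
Step 2: prey: 19+9-9=19; pred: 13+2-6=9
Step 3: prey: 19+9-6=22; pred: 9+1-4=6
Step 4: prey: 22+11-5=28; pred: 6+1-3=4
Step 5: prey: 28+14-4=38; pred: 4+1-2=3
Step 6: prey: 38+19-4=53; pred: 3+1-1=3
Step 7: prey: 53+26-6=73; pred: 3+1-1=3
Step 8: prey: 73+36-8=101; pred: 3+2-1=4
Step 9: prey: 101+50-16=135; pred: 4+4-2=6
Step 10: prey: 135+67-32=170; pred: 6+8-3=11
Step 11: prey: 170+85-74=181; pred: 11+18-5=24
Step 12: prey: 181+90-173=98; pred: 24+43-12=55
Max prey = 181 at step 11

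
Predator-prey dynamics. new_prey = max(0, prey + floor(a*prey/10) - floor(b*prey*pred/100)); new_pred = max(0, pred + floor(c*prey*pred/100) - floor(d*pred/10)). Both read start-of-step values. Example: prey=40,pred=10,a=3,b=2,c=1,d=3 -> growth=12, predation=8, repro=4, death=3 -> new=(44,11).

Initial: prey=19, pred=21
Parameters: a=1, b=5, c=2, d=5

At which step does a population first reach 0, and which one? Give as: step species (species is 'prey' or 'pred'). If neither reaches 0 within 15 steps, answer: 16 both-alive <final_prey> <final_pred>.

Answer: 16 both-alive 1 1

Derivation:
Step 1: prey: 19+1-19=1; pred: 21+7-10=18
Step 2: prey: 1+0-0=1; pred: 18+0-9=9
Step 3: prey: 1+0-0=1; pred: 9+0-4=5
Step 4: prey: 1+0-0=1; pred: 5+0-2=3
Step 5: prey: 1+0-0=1; pred: 3+0-1=2
Step 6: prey: 1+0-0=1; pred: 2+0-1=1
Step 7: prey: 1+0-0=1; pred: 1+0-0=1
Steps 8-15: state stable at prey=1, pred=1 (no change)
No extinction within 15 steps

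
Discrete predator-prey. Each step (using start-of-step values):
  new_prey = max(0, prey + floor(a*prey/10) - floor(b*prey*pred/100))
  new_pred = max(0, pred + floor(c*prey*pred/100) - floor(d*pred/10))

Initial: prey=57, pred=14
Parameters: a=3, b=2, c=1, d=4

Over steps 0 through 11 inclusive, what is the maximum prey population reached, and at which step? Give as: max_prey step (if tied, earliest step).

Answer: 59 1

Derivation:
Step 1: prey: 57+17-15=59; pred: 14+7-5=16
Step 2: prey: 59+17-18=58; pred: 16+9-6=19
Step 3: prey: 58+17-22=53; pred: 19+11-7=23
Step 4: prey: 53+15-24=44; pred: 23+12-9=26
Step 5: prey: 44+13-22=35; pred: 26+11-10=27
Step 6: prey: 35+10-18=27; pred: 27+9-10=26
Step 7: prey: 27+8-14=21; pred: 26+7-10=23
Step 8: prey: 21+6-9=18; pred: 23+4-9=18
Step 9: prey: 18+5-6=17; pred: 18+3-7=14
Step 10: prey: 17+5-4=18; pred: 14+2-5=11
Step 11: prey: 18+5-3=20; pred: 11+1-4=8
Max prey = 59 at step 1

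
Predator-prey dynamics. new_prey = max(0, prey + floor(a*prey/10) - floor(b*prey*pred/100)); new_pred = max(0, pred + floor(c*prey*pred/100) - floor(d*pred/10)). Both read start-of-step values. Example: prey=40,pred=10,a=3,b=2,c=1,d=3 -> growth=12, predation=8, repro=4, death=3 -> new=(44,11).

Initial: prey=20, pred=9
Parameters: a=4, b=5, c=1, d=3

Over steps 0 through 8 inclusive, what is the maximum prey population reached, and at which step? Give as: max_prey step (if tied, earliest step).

Answer: 32 8

Derivation:
Step 1: prey: 20+8-9=19; pred: 9+1-2=8
Step 2: prey: 19+7-7=19; pred: 8+1-2=7
Step 3: prey: 19+7-6=20; pred: 7+1-2=6
Step 4: prey: 20+8-6=22; pred: 6+1-1=6
Step 5: prey: 22+8-6=24; pred: 6+1-1=6
Step 6: prey: 24+9-7=26; pred: 6+1-1=6
Step 7: prey: 26+10-7=29; pred: 6+1-1=6
Step 8: prey: 29+11-8=32; pred: 6+1-1=6
Max prey = 32 at step 8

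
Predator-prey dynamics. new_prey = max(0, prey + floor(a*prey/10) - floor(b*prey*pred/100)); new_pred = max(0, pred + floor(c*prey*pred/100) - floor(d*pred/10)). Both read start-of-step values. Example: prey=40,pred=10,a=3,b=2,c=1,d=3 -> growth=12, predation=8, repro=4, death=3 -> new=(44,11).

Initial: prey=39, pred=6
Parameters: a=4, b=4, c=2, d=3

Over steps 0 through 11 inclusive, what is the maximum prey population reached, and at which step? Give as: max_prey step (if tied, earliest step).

Step 1: prey: 39+15-9=45; pred: 6+4-1=9
Step 2: prey: 45+18-16=47; pred: 9+8-2=15
Step 3: prey: 47+18-28=37; pred: 15+14-4=25
Step 4: prey: 37+14-37=14; pred: 25+18-7=36
Step 5: prey: 14+5-20=0; pred: 36+10-10=36
Step 6: prey: 0+0-0=0; pred: 36+0-10=26
Step 7: prey: 0+0-0=0; pred: 26+0-7=19
Step 8: prey: 0+0-0=0; pred: 19+0-5=14
Step 9: prey: 0+0-0=0; pred: 14+0-4=10
Step 10: prey: 0+0-0=0; pred: 10+0-3=7
Step 11: prey: 0+0-0=0; pred: 7+0-2=5
Max prey = 47 at step 2

Answer: 47 2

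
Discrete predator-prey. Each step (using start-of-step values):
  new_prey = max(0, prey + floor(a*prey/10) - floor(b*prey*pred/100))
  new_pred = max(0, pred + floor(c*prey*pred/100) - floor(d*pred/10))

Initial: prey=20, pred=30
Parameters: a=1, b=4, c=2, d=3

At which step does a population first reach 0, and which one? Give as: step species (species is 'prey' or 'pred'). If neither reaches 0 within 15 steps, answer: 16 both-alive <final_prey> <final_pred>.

Answer: 1 prey

Derivation:
Step 1: prey: 20+2-24=0; pred: 30+12-9=33
First extinction: prey at step 1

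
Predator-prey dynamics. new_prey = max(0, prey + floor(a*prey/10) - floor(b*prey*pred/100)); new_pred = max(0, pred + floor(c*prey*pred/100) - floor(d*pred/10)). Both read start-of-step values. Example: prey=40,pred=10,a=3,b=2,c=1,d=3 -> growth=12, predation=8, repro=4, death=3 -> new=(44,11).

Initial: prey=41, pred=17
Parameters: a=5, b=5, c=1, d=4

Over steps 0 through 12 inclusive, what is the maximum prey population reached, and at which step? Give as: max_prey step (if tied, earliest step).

Step 1: prey: 41+20-34=27; pred: 17+6-6=17
Step 2: prey: 27+13-22=18; pred: 17+4-6=15
Step 3: prey: 18+9-13=14; pred: 15+2-6=11
Step 4: prey: 14+7-7=14; pred: 11+1-4=8
Step 5: prey: 14+7-5=16; pred: 8+1-3=6
Step 6: prey: 16+8-4=20; pred: 6+0-2=4
Step 7: prey: 20+10-4=26; pred: 4+0-1=3
Step 8: prey: 26+13-3=36; pred: 3+0-1=2
Step 9: prey: 36+18-3=51; pred: 2+0-0=2
Step 10: prey: 51+25-5=71; pred: 2+1-0=3
Step 11: prey: 71+35-10=96; pred: 3+2-1=4
Step 12: prey: 96+48-19=125; pred: 4+3-1=6
Max prey = 125 at step 12

Answer: 125 12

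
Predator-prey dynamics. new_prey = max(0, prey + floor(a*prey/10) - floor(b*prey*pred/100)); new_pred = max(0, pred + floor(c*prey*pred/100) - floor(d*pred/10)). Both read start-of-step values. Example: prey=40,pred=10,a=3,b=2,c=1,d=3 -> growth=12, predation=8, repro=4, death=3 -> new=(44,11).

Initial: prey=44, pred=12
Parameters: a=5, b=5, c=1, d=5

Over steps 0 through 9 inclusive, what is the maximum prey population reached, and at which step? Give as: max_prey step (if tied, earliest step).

Answer: 112 9

Derivation:
Step 1: prey: 44+22-26=40; pred: 12+5-6=11
Step 2: prey: 40+20-22=38; pred: 11+4-5=10
Step 3: prey: 38+19-19=38; pred: 10+3-5=8
Step 4: prey: 38+19-15=42; pred: 8+3-4=7
Step 5: prey: 42+21-14=49; pred: 7+2-3=6
Step 6: prey: 49+24-14=59; pred: 6+2-3=5
Step 7: prey: 59+29-14=74; pred: 5+2-2=5
Step 8: prey: 74+37-18=93; pred: 5+3-2=6
Step 9: prey: 93+46-27=112; pred: 6+5-3=8
Max prey = 112 at step 9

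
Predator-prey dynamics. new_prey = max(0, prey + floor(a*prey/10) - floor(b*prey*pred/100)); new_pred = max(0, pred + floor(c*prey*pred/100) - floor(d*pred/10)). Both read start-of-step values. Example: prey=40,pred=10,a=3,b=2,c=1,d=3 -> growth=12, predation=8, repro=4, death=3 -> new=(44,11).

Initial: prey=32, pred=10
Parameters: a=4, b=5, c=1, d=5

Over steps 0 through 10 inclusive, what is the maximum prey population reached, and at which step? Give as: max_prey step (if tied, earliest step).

Answer: 127 10

Derivation:
Step 1: prey: 32+12-16=28; pred: 10+3-5=8
Step 2: prey: 28+11-11=28; pred: 8+2-4=6
Step 3: prey: 28+11-8=31; pred: 6+1-3=4
Step 4: prey: 31+12-6=37; pred: 4+1-2=3
Step 5: prey: 37+14-5=46; pred: 3+1-1=3
Step 6: prey: 46+18-6=58; pred: 3+1-1=3
Step 7: prey: 58+23-8=73; pred: 3+1-1=3
Step 8: prey: 73+29-10=92; pred: 3+2-1=4
Step 9: prey: 92+36-18=110; pred: 4+3-2=5
Step 10: prey: 110+44-27=127; pred: 5+5-2=8
Max prey = 127 at step 10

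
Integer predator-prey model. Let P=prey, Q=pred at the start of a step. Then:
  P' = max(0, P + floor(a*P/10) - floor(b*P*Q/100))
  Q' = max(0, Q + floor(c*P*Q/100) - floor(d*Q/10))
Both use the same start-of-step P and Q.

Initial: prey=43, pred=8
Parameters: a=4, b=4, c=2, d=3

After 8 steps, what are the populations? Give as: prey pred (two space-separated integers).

Step 1: prey: 43+17-13=47; pred: 8+6-2=12
Step 2: prey: 47+18-22=43; pred: 12+11-3=20
Step 3: prey: 43+17-34=26; pred: 20+17-6=31
Step 4: prey: 26+10-32=4; pred: 31+16-9=38
Step 5: prey: 4+1-6=0; pred: 38+3-11=30
Step 6: prey: 0+0-0=0; pred: 30+0-9=21
Step 7: prey: 0+0-0=0; pred: 21+0-6=15
Step 8: prey: 0+0-0=0; pred: 15+0-4=11

Answer: 0 11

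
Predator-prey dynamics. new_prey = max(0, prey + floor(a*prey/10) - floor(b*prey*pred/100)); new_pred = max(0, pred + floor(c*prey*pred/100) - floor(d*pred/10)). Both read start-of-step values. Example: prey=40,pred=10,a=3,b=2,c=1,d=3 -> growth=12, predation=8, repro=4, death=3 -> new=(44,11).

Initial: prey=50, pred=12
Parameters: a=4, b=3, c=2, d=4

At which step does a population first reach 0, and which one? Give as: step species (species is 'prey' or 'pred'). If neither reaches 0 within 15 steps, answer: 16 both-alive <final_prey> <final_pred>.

Answer: 5 prey

Derivation:
Step 1: prey: 50+20-18=52; pred: 12+12-4=20
Step 2: prey: 52+20-31=41; pred: 20+20-8=32
Step 3: prey: 41+16-39=18; pred: 32+26-12=46
Step 4: prey: 18+7-24=1; pred: 46+16-18=44
Step 5: prey: 1+0-1=0; pred: 44+0-17=27
First extinction: prey at step 5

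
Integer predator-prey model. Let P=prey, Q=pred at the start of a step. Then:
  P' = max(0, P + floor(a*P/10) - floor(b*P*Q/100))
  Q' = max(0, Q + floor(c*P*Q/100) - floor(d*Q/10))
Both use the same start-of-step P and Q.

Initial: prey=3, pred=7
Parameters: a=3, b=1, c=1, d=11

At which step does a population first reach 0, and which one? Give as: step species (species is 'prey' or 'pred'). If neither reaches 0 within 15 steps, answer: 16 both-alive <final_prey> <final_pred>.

Step 1: prey: 3+0-0=3; pred: 7+0-7=0
First extinction: pred at step 1

Answer: 1 pred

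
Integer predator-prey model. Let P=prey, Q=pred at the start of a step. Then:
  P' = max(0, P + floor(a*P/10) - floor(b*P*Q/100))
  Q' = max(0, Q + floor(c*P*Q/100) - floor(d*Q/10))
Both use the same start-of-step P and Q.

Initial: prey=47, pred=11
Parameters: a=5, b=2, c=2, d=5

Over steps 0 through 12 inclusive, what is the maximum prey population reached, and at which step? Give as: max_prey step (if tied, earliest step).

Step 1: prey: 47+23-10=60; pred: 11+10-5=16
Step 2: prey: 60+30-19=71; pred: 16+19-8=27
Step 3: prey: 71+35-38=68; pred: 27+38-13=52
Step 4: prey: 68+34-70=32; pred: 52+70-26=96
Step 5: prey: 32+16-61=0; pred: 96+61-48=109
Step 6: prey: 0+0-0=0; pred: 109+0-54=55
Step 7: prey: 0+0-0=0; pred: 55+0-27=28
Step 8: prey: 0+0-0=0; pred: 28+0-14=14
Step 9: prey: 0+0-0=0; pred: 14+0-7=7
Step 10: prey: 0+0-0=0; pred: 7+0-3=4
Step 11: prey: 0+0-0=0; pred: 4+0-2=2
Step 12: prey: 0+0-0=0; pred: 2+0-1=1
Max prey = 71 at step 2

Answer: 71 2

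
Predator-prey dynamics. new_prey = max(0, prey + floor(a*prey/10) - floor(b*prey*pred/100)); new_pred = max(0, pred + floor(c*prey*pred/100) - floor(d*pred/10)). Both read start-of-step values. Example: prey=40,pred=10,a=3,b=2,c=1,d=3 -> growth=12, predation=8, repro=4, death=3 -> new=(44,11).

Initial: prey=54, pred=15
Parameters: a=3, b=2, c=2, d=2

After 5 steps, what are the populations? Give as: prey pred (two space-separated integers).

Step 1: prey: 54+16-16=54; pred: 15+16-3=28
Step 2: prey: 54+16-30=40; pred: 28+30-5=53
Step 3: prey: 40+12-42=10; pred: 53+42-10=85
Step 4: prey: 10+3-17=0; pred: 85+17-17=85
Step 5: prey: 0+0-0=0; pred: 85+0-17=68

Answer: 0 68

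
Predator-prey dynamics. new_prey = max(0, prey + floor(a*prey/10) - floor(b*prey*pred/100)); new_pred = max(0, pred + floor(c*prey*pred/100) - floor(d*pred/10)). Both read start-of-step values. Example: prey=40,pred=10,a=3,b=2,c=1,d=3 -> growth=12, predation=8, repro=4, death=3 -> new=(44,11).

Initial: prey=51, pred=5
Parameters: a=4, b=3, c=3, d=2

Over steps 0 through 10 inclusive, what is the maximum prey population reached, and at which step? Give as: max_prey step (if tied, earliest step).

Step 1: prey: 51+20-7=64; pred: 5+7-1=11
Step 2: prey: 64+25-21=68; pred: 11+21-2=30
Step 3: prey: 68+27-61=34; pred: 30+61-6=85
Step 4: prey: 34+13-86=0; pred: 85+86-17=154
Step 5: prey: 0+0-0=0; pred: 154+0-30=124
Step 6: prey: 0+0-0=0; pred: 124+0-24=100
Step 7: prey: 0+0-0=0; pred: 100+0-20=80
Step 8: prey: 0+0-0=0; pred: 80+0-16=64
Step 9: prey: 0+0-0=0; pred: 64+0-12=52
Step 10: prey: 0+0-0=0; pred: 52+0-10=42
Max prey = 68 at step 2

Answer: 68 2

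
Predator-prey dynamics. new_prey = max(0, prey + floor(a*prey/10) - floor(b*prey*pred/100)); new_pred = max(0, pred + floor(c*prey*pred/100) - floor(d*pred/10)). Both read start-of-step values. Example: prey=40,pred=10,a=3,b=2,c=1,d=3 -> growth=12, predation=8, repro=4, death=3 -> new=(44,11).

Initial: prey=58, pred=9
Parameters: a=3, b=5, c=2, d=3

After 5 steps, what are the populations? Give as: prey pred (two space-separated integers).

Step 1: prey: 58+17-26=49; pred: 9+10-2=17
Step 2: prey: 49+14-41=22; pred: 17+16-5=28
Step 3: prey: 22+6-30=0; pred: 28+12-8=32
Step 4: prey: 0+0-0=0; pred: 32+0-9=23
Step 5: prey: 0+0-0=0; pred: 23+0-6=17

Answer: 0 17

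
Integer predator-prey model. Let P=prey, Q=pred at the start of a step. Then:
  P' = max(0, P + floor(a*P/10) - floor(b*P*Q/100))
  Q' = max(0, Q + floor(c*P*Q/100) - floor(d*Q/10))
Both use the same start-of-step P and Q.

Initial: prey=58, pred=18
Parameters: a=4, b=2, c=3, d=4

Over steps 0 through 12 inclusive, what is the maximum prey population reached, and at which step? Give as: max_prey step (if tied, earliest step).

Step 1: prey: 58+23-20=61; pred: 18+31-7=42
Step 2: prey: 61+24-51=34; pred: 42+76-16=102
Step 3: prey: 34+13-69=0; pred: 102+104-40=166
Step 4: prey: 0+0-0=0; pred: 166+0-66=100
Step 5: prey: 0+0-0=0; pred: 100+0-40=60
Step 6: prey: 0+0-0=0; pred: 60+0-24=36
Step 7: prey: 0+0-0=0; pred: 36+0-14=22
Step 8: prey: 0+0-0=0; pred: 22+0-8=14
Step 9: prey: 0+0-0=0; pred: 14+0-5=9
Step 10: prey: 0+0-0=0; pred: 9+0-3=6
Step 11: prey: 0+0-0=0; pred: 6+0-2=4
Step 12: prey: 0+0-0=0; pred: 4+0-1=3
Max prey = 61 at step 1

Answer: 61 1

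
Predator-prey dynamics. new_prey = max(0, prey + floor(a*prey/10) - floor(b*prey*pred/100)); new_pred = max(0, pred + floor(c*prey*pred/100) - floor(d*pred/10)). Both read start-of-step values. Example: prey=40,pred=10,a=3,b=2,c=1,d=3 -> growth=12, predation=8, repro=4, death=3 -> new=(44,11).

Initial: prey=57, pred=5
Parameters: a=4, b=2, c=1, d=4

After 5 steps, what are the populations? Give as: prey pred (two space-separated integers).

Answer: 159 36

Derivation:
Step 1: prey: 57+22-5=74; pred: 5+2-2=5
Step 2: prey: 74+29-7=96; pred: 5+3-2=6
Step 3: prey: 96+38-11=123; pred: 6+5-2=9
Step 4: prey: 123+49-22=150; pred: 9+11-3=17
Step 5: prey: 150+60-51=159; pred: 17+25-6=36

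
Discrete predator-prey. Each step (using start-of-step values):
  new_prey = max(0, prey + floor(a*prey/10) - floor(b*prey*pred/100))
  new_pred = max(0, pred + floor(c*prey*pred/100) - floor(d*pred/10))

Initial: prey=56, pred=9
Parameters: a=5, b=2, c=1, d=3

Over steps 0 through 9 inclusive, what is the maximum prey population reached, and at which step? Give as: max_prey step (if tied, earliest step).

Step 1: prey: 56+28-10=74; pred: 9+5-2=12
Step 2: prey: 74+37-17=94; pred: 12+8-3=17
Step 3: prey: 94+47-31=110; pred: 17+15-5=27
Step 4: prey: 110+55-59=106; pred: 27+29-8=48
Step 5: prey: 106+53-101=58; pred: 48+50-14=84
Step 6: prey: 58+29-97=0; pred: 84+48-25=107
Step 7: prey: 0+0-0=0; pred: 107+0-32=75
Step 8: prey: 0+0-0=0; pred: 75+0-22=53
Step 9: prey: 0+0-0=0; pred: 53+0-15=38
Max prey = 110 at step 3

Answer: 110 3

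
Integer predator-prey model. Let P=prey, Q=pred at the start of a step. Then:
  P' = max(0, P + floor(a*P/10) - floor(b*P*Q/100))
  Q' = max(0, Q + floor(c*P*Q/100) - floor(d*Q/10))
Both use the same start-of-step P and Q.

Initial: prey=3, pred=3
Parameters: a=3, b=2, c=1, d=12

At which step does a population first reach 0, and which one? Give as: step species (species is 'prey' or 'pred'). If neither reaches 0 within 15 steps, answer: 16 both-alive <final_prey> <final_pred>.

Step 1: prey: 3+0-0=3; pred: 3+0-3=0
First extinction: pred at step 1

Answer: 1 pred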